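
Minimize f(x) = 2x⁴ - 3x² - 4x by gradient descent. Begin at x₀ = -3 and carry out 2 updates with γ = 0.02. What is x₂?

1.06482176

f′(x) = 8x³ - 6x - 4
x₁ = -3 − 0.02·(-202) = 1.04
x₂ = 1.04 − 0.02·(-1.241088) = 1.06482176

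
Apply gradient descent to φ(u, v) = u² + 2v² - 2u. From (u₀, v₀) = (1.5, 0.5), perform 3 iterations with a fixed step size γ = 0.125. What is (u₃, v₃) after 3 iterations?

(1.2109375, 0.0625)

∇φ = (2u - 2, 4v)
Step 1: at (1.5, 0.5), ∇φ = (1, 2) → (1.5, 0.5) − 0.125·(1, 2) = (1.375, 0.25)
Step 2: at (1.375, 0.25), ∇φ = (0.75, 1) → (1.375, 0.25) − 0.125·(0.75, 1) = (1.28125, 0.125)
Step 3: at (1.28125, 0.125), ∇φ = (0.5625, 0.5) → (1.28125, 0.125) − 0.125·(0.5625, 0.5) = (1.2109375, 0.0625)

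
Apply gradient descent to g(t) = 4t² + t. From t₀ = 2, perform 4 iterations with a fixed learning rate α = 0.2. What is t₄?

0.1504

g′(t) = 8t + 1
Step 1: g′(2) = 17; t₁ = 2 − 0.2·17 = -1.4
Step 2: g′(-1.4) = -10.2; t₂ = -1.4 − 0.2·(-10.2) = 0.64
Step 3: g′(0.64) = 6.12; t₃ = 0.64 − 0.2·6.12 = -0.584
Step 4: g′(-0.584) = -3.672; t₄ = -0.584 − 0.2·(-3.672) = 0.1504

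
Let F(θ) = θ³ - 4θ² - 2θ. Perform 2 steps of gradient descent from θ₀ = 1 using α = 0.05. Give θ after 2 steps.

1.716625

F′(θ) = 3θ² - 8θ - 2
θ₁ = 1 − 0.05·(-7) = 1.35
θ₂ = 1.35 − 0.05·(-7.3325) = 1.716625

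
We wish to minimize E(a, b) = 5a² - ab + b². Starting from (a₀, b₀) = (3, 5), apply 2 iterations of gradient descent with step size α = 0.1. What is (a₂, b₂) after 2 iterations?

∇E = (10a - b, -a + 2b)
(a₁, b₁) = (3, 5) − 0.1·(25, 7) = (0.5, 4.3)
(a₂, b₂) = (0.5, 4.3) − 0.1·(0.7, 8.1) = (0.43, 3.49)

(0.43, 3.49)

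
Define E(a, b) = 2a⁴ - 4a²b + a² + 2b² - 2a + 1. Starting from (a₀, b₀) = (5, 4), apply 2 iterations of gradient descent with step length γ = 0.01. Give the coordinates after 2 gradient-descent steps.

(-1.36632064, 5.130816)

∇E = (8a³ - 8ab + 2a - 2, -4a² + 4b)
(a₁, b₁) = (5, 4) − 0.01·(848, -84) = (-3.48, 4.84)
(a₂, b₂) = (-3.48, 4.84) − 0.01·(-211.367936, -29.0816) = (-1.36632064, 5.130816)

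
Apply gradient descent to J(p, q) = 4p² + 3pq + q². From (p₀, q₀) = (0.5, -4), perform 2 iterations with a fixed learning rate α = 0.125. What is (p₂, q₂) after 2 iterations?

∇J = (8p + 3q, 3p + 2q)
(p₁, q₁) = (0.5, -4) − 0.125·(-8, -6.5) = (1.5, -3.1875)
(p₂, q₂) = (1.5, -3.1875) − 0.125·(2.4375, -1.875) = (1.1953125, -2.953125)

(1.1953125, -2.953125)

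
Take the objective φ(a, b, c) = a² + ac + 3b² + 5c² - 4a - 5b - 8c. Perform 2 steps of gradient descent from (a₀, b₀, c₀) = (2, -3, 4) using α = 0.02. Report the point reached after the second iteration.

(1.8568, -2.1352, 2.7776)

∇φ = (2a + c - 4, 6b - 5, a + 10c - 8)
(a₁, b₁, c₁) = (2, -3, 4) − 0.02·(4, -23, 34) = (1.92, -2.54, 3.32)
(a₂, b₂, c₂) = (1.92, -2.54, 3.32) − 0.02·(3.16, -20.24, 27.12) = (1.8568, -2.1352, 2.7776)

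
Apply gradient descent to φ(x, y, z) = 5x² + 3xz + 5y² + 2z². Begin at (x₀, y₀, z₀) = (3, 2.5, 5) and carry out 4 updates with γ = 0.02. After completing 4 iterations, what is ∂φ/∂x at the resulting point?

∇φ = (10x + 3z, 10y, 3x + 4z)
Step 1: at (3, 2.5, 5), ∇φ = (45, 25, 29) → (3, 2.5, 5) − 0.02·(45, 25, 29) = (2.1, 2, 4.42)
Step 2: at (2.1, 2, 4.42), ∇φ = (34.26, 20, 23.98) → (2.1, 2, 4.42) − 0.02·(34.26, 20, 23.98) = (1.4148, 1.6, 3.9404)
Step 3: at (1.4148, 1.6, 3.9404), ∇φ = (25.9692, 16, 20.006) → (1.4148, 1.6, 3.9404) − 0.02·(25.9692, 16, 20.006) = (0.895416, 1.28, 3.54028)
Step 4: at (0.895416, 1.28, 3.54028), ∇φ = (19.575, 12.8, 16.847368) → (0.895416, 1.28, 3.54028) − 0.02·(19.575, 12.8, 16.847368) = (0.503916, 1.024, 3.20333264)
∂φ/∂x at (0.503916, 1.024, 3.20333264) = 14.64915792

14.64915792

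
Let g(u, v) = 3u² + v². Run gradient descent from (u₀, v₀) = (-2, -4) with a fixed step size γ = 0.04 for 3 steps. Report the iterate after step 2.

∇g = (6u, 2v)
Step 1: at (-2, -4), ∇g = (-12, -8) → (-2, -4) − 0.04·(-12, -8) = (-1.52, -3.68)
Step 2: at (-1.52, -3.68), ∇g = (-9.12, -7.36) → (-1.52, -3.68) − 0.04·(-9.12, -7.36) = (-1.1552, -3.3856)

(-1.1552, -3.3856)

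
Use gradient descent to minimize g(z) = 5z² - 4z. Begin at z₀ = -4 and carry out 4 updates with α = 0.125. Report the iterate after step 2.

0.125

g′(z) = 10z - 4
Step 1: g′(-4) = -44; z₁ = -4 − 0.125·(-44) = 1.5
Step 2: g′(1.5) = 11; z₂ = 1.5 − 0.125·11 = 0.125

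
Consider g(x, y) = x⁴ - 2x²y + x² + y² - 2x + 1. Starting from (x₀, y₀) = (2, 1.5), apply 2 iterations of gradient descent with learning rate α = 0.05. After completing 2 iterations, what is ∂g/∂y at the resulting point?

∇g = (4x³ - 4xy + 2x - 2, -2x² + 2y)
Step 1: at (2, 1.5), ∇g = (22, -5) → (2, 1.5) − 0.05·(22, -5) = (0.9, 1.75)
Step 2: at (0.9, 1.75), ∇g = (-3.584, 1.88) → (0.9, 1.75) − 0.05·(-3.584, 1.88) = (1.0792, 1.656)
∂g/∂y at (1.0792, 1.656) = 0.98265472

0.98265472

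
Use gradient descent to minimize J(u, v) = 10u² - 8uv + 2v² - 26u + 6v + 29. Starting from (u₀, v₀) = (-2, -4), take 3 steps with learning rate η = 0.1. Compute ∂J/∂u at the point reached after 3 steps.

∇J = (20u - 8v - 26, -8u + 4v + 6)
(u₁, v₁) = (-2, -4) − 0.1·(-34, 6) = (1.4, -4.6)
(u₂, v₂) = (1.4, -4.6) − 0.1·(38.8, -23.6) = (-2.48, -2.24)
(u₃, v₃) = (-2.48, -2.24) − 0.1·(-57.68, 16.88) = (3.288, -3.928)
∂J/∂u at (3.288, -3.928) = 71.184

71.184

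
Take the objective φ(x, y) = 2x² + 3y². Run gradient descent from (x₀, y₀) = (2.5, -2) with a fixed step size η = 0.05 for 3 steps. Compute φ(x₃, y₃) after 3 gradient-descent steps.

∇φ = (4x, 6y)
Step 1: at (2.5, -2), ∇φ = (10, -12) → (2.5, -2) − 0.05·(10, -12) = (2, -1.4)
Step 2: at (2, -1.4), ∇φ = (8, -8.4) → (2, -1.4) − 0.05·(8, -8.4) = (1.6, -0.98)
Step 3: at (1.6, -0.98), ∇φ = (6.4, -5.88) → (1.6, -0.98) − 0.05·(6.4, -5.88) = (1.28, -0.686)
φ(1.28, -0.686) = 4.688588

4.688588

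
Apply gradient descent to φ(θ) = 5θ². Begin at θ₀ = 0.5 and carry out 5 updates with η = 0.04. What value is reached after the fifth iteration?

0.03888

φ′(θ) = 10θ
Step 1: φ′(0.5) = 5; θ₁ = 0.5 − 0.04·5 = 0.3
Step 2: φ′(0.3) = 3; θ₂ = 0.3 − 0.04·3 = 0.18
Step 3: φ′(0.18) = 1.8; θ₃ = 0.18 − 0.04·1.8 = 0.108
Step 4: φ′(0.108) = 1.08; θ₄ = 0.108 − 0.04·1.08 = 0.0648
Step 5: φ′(0.0648) = 0.648; θ₅ = 0.0648 − 0.04·0.648 = 0.03888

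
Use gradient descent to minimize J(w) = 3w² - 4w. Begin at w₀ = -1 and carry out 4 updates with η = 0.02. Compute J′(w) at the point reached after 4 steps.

-5.9969536

J′(w) = 6w - 4
w₁ = -1 − 0.02·(-10) = -0.8
w₂ = -0.8 − 0.02·(-8.8) = -0.624
w₃ = -0.624 − 0.02·(-7.744) = -0.46912
w₄ = -0.46912 − 0.02·(-6.81472) = -0.3328256
J′(w) at (-0.3328256) = -5.9969536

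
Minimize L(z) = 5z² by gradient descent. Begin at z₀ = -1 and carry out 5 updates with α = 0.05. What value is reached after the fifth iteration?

L′(z) = 10z
Step 1: L′(-1) = -10; z₁ = -1 − 0.05·(-10) = -0.5
Step 2: L′(-0.5) = -5; z₂ = -0.5 − 0.05·(-5) = -0.25
Step 3: L′(-0.25) = -2.5; z₃ = -0.25 − 0.05·(-2.5) = -0.125
Step 4: L′(-0.125) = -1.25; z₄ = -0.125 − 0.05·(-1.25) = -0.0625
Step 5: L′(-0.0625) = -0.625; z₅ = -0.0625 − 0.05·(-0.625) = -0.03125

-0.03125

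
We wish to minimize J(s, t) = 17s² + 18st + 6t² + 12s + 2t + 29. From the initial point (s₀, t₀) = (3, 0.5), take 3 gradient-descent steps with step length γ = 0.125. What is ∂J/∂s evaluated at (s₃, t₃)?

∇J = (34s + 18t + 12, 18s + 12t + 2)
(s₁, t₁) = (3, 0.5) − 0.125·(123, 62) = (-12.375, -7.25)
(s₂, t₂) = (-12.375, -7.25) − 0.125·(-539.25, -307.75) = (55.03125, 31.21875)
(s₃, t₃) = (55.03125, 31.21875) − 0.125·(2445, 1367.1875) = (-250.59375, -139.6796875)
∂J/∂s at (-250.59375, -139.6796875) = -11022.421875

-11022.421875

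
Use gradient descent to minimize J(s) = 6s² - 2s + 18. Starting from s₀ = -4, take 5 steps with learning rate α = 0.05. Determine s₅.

J′(s) = 12s - 2
Step 1: J′(-4) = -50; s₁ = -4 − 0.05·(-50) = -1.5
Step 2: J′(-1.5) = -20; s₂ = -1.5 − 0.05·(-20) = -0.5
Step 3: J′(-0.5) = -8; s₃ = -0.5 − 0.05·(-8) = -0.1
Step 4: J′(-0.1) = -3.2; s₄ = -0.1 − 0.05·(-3.2) = 0.06
Step 5: J′(0.06) = -1.28; s₅ = 0.06 − 0.05·(-1.28) = 0.124

0.124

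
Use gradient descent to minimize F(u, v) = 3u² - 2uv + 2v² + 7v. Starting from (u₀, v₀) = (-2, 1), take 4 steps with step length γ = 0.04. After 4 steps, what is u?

-0.6504192

∇F = (6u - 2v, -2u + 4v + 7)
Step 1: at (-2, 1), ∇F = (-14, 15) → (-2, 1) − 0.04·(-14, 15) = (-1.44, 0.4)
Step 2: at (-1.44, 0.4), ∇F = (-9.44, 11.48) → (-1.44, 0.4) − 0.04·(-9.44, 11.48) = (-1.0624, -0.0592)
Step 3: at (-1.0624, -0.0592), ∇F = (-6.256, 8.888) → (-1.0624, -0.0592) − 0.04·(-6.256, 8.888) = (-0.81216, -0.41472)
Step 4: at (-0.81216, -0.41472), ∇F = (-4.04352, 6.96544) → (-0.81216, -0.41472) − 0.04·(-4.04352, 6.96544) = (-0.6504192, -0.6933376)
u = -0.6504192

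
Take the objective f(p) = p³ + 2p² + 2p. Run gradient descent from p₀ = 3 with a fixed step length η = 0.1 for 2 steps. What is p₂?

-1.223

f′(p) = 3p² + 4p + 2
Step 1: f′(3) = 41; p₁ = 3 − 0.1·41 = -1.1
Step 2: f′(-1.1) = 1.23; p₂ = -1.1 − 0.1·1.23 = -1.223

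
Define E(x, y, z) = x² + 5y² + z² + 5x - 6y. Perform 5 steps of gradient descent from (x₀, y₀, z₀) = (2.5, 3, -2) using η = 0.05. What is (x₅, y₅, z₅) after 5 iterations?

∇E = (2x + 5, 10y - 6, 2z)
(x₁, y₁, z₁) = (2.5, 3, -2) − 0.05·(10, 24, -4) = (2, 1.8, -1.8)
(x₂, y₂, z₂) = (2, 1.8, -1.8) − 0.05·(9, 12, -3.6) = (1.55, 1.2, -1.62)
(x₃, y₃, z₃) = (1.55, 1.2, -1.62) − 0.05·(8.1, 6, -3.24) = (1.145, 0.9, -1.458)
(x₄, y₄, z₄) = (1.145, 0.9, -1.458) − 0.05·(7.29, 3, -2.916) = (0.7805, 0.75, -1.3122)
(x₅, y₅, z₅) = (0.7805, 0.75, -1.3122) − 0.05·(6.561, 1.5, -2.6244) = (0.45245, 0.675, -1.18098)

(0.45245, 0.675, -1.18098)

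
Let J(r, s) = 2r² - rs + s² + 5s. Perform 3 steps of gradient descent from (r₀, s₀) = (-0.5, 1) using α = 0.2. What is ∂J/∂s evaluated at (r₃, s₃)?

∇J = (4r - s, -r + 2s + 5)
(r₁, s₁) = (-0.5, 1) − 0.2·(-3, 7.5) = (0.1, -0.5)
(r₂, s₂) = (0.1, -0.5) − 0.2·(0.9, 3.9) = (-0.08, -1.28)
(r₃, s₃) = (-0.08, -1.28) − 0.2·(0.96, 2.52) = (-0.272, -1.784)
∂J/∂s at (-0.272, -1.784) = 1.704

1.704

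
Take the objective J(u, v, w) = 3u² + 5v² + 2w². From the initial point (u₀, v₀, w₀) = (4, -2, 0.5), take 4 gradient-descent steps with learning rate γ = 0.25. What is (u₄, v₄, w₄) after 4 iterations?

(0.25, -10.125, 0)

∇J = (6u, 10v, 4w)
(u₁, v₁, w₁) = (4, -2, 0.5) − 0.25·(24, -20, 2) = (-2, 3, 0)
(u₂, v₂, w₂) = (-2, 3, 0) − 0.25·(-12, 30, 0) = (1, -4.5, 0)
(u₃, v₃, w₃) = (1, -4.5, 0) − 0.25·(6, -45, 0) = (-0.5, 6.75, 0)
(u₄, v₄, w₄) = (-0.5, 6.75, 0) − 0.25·(-3, 67.5, 0) = (0.25, -10.125, 0)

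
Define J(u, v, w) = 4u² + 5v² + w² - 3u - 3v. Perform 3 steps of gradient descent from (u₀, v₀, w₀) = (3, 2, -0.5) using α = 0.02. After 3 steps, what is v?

∇J = (8u - 3, 10v - 3, 2w)
(u₁, v₁, w₁) = (3, 2, -0.5) − 0.02·(21, 17, -1) = (2.58, 1.66, -0.48)
(u₂, v₂, w₂) = (2.58, 1.66, -0.48) − 0.02·(17.64, 13.6, -0.96) = (2.2272, 1.388, -0.4608)
(u₃, v₃, w₃) = (2.2272, 1.388, -0.4608) − 0.02·(14.8176, 10.88, -0.9216) = (1.930848, 1.1704, -0.442368)
v = 1.1704

1.1704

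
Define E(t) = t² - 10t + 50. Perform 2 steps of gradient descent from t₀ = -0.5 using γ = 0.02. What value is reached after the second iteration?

E′(t) = 2t - 10
Step 1: E′(-0.5) = -11; t₁ = -0.5 − 0.02·(-11) = -0.28
Step 2: E′(-0.28) = -10.56; t₂ = -0.28 − 0.02·(-10.56) = -0.0688

-0.0688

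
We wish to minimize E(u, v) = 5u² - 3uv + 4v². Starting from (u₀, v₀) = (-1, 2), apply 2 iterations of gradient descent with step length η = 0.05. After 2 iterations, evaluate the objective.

1.35303125

∇E = (10u - 3v, -3u + 8v)
Step 1: at (-1, 2), ∇E = (-16, 19) → (-1, 2) − 0.05·(-16, 19) = (-0.2, 1.05)
Step 2: at (-0.2, 1.05), ∇E = (-5.15, 9) → (-0.2, 1.05) − 0.05·(-5.15, 9) = (0.0575, 0.6)
E(0.0575, 0.6) = 1.35303125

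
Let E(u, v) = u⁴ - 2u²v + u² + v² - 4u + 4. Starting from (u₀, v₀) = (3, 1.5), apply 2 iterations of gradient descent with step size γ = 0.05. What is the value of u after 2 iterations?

-1.1408

∇E = (4u³ - 4uv + 2u - 4, -2u² + 2v)
(u₁, v₁) = (3, 1.5) − 0.05·(92, -15) = (-1.6, 2.25)
(u₂, v₂) = (-1.6, 2.25) − 0.05·(-9.184, -0.62) = (-1.1408, 2.281)
u = -1.1408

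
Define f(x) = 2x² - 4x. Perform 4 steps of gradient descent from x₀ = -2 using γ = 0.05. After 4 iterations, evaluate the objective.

f′(x) = 4x - 4
Step 1: f′(-2) = -12; x₁ = -2 − 0.05·(-12) = -1.4
Step 2: f′(-1.4) = -9.6; x₂ = -1.4 − 0.05·(-9.6) = -0.92
Step 3: f′(-0.92) = -7.68; x₃ = -0.92 − 0.05·(-7.68) = -0.536
Step 4: f′(-0.536) = -6.144; x₄ = -0.536 − 0.05·(-6.144) = -0.2288
f(-0.2288) = 1.01989888

1.01989888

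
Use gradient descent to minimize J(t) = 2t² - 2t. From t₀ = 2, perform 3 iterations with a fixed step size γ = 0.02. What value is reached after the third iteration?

1.668032

J′(t) = 4t - 2
Step 1: J′(2) = 6; t₁ = 2 − 0.02·6 = 1.88
Step 2: J′(1.88) = 5.52; t₂ = 1.88 − 0.02·5.52 = 1.7696
Step 3: J′(1.7696) = 5.0784; t₃ = 1.7696 − 0.02·5.0784 = 1.668032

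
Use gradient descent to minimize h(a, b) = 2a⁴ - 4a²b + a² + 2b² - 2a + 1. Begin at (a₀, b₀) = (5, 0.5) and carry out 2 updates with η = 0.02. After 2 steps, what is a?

∇h = (8a³ - 8ab + 2a - 2, -4a² + 4b)
Step 1: at (5, 0.5), ∇h = (988, -98) → (5, 0.5) − 0.02·(988, -98) = (-14.76, 2.46)
Step 2: at (-14.76, 2.46), ∇h = (-25465.668608, -861.5904) → (-14.76, 2.46) − 0.02·(-25465.668608, -861.5904) = (494.55337216, 19.691808)
a = 494.55337216

494.55337216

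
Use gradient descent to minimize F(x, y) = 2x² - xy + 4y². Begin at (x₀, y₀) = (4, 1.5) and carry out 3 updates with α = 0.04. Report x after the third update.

2.490368

∇F = (4x - y, -x + 8y)
Step 1: at (4, 1.5), ∇F = (14.5, 8) → (4, 1.5) − 0.04·(14.5, 8) = (3.42, 1.18)
Step 2: at (3.42, 1.18), ∇F = (12.5, 6.02) → (3.42, 1.18) − 0.04·(12.5, 6.02) = (2.92, 0.9392)
Step 3: at (2.92, 0.9392), ∇F = (10.7408, 4.5936) → (2.92, 0.9392) − 0.04·(10.7408, 4.5936) = (2.490368, 0.755456)
x = 2.490368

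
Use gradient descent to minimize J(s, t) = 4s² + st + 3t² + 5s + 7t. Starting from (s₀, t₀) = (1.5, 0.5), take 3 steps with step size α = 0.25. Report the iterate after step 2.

∇J = (8s + t + 5, s + 6t + 7)
(s₁, t₁) = (1.5, 0.5) − 0.25·(17.5, 11.5) = (-2.875, -2.375)
(s₂, t₂) = (-2.875, -2.375) − 0.25·(-20.375, -10.125) = (2.21875, 0.15625)

(2.21875, 0.15625)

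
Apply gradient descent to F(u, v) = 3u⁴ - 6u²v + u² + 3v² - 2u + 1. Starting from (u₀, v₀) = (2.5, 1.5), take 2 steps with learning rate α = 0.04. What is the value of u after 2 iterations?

∇F = (12u³ - 12uv + 2u - 2, -6u² + 6v)
(u₁, v₁) = (2.5, 1.5) − 0.04·(145.5, -28.5) = (-3.32, 2.64)
(u₂, v₂) = (-3.32, 2.64) − 0.04·(-342.594816, -50.2944) = (10.38379264, 4.651776)
u = 10.38379264

10.38379264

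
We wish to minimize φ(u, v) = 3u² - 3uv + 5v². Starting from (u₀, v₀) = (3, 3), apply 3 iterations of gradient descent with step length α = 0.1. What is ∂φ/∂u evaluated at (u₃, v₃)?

2.799

∇φ = (6u - 3v, -3u + 10v)
(u₁, v₁) = (3, 3) − 0.1·(9, 21) = (2.1, 0.9)
(u₂, v₂) = (2.1, 0.9) − 0.1·(9.9, 2.7) = (1.11, 0.63)
(u₃, v₃) = (1.11, 0.63) − 0.1·(4.77, 2.97) = (0.633, 0.333)
∂φ/∂u at (0.633, 0.333) = 2.799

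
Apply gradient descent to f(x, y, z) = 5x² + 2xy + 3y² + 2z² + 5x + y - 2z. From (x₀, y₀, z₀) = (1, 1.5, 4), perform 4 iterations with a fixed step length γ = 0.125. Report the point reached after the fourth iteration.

(-0.4765625, 0.0234375, 0.71875)

∇f = (10x + 2y + 5, 2x + 6y + 1, 4z - 2)
(x₁, y₁, z₁) = (1, 1.5, 4) − 0.125·(18, 12, 14) = (-1.25, 0, 2.25)
(x₂, y₂, z₂) = (-1.25, 0, 2.25) − 0.125·(-7.5, -1.5, 7) = (-0.3125, 0.1875, 1.375)
(x₃, y₃, z₃) = (-0.3125, 0.1875, 1.375) − 0.125·(2.25, 1.5, 3.5) = (-0.59375, 0, 0.9375)
(x₄, y₄, z₄) = (-0.59375, 0, 0.9375) − 0.125·(-0.9375, -0.1875, 1.75) = (-0.4765625, 0.0234375, 0.71875)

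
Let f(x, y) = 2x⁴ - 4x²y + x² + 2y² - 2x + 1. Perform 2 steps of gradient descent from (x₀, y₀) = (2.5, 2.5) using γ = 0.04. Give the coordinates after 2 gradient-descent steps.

∇f = (8x³ - 8xy + 2x - 2, -4x² + 4y)
Step 1: at (2.5, 2.5), ∇f = (78, -15) → (2.5, 2.5) − 0.04·(78, -15) = (-0.62, 3.1)
Step 2: at (-0.62, 3.1), ∇f = (10.229376, 10.8624) → (-0.62, 3.1) − 0.04·(10.229376, 10.8624) = (-1.02917504, 2.665504)

(-1.02917504, 2.665504)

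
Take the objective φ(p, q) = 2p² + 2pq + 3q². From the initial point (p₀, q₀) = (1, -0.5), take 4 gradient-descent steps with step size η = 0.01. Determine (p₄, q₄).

∇φ = (4p + 2q, 2p + 6q)
Step 1: at (1, -0.5), ∇φ = (3, -1) → (1, -0.5) − 0.01·(3, -1) = (0.97, -0.49)
Step 2: at (0.97, -0.49), ∇φ = (2.9, -1) → (0.97, -0.49) − 0.01·(2.9, -1) = (0.941, -0.48)
Step 3: at (0.941, -0.48), ∇φ = (2.804, -0.998) → (0.941, -0.48) − 0.01·(2.804, -0.998) = (0.91296, -0.47002)
Step 4: at (0.91296, -0.47002), ∇φ = (2.7118, -0.9942) → (0.91296, -0.47002) − 0.01·(2.7118, -0.9942) = (0.885842, -0.460078)

(0.885842, -0.460078)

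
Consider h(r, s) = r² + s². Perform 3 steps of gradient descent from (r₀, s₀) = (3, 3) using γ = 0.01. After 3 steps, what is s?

2.823576

∇h = (2r, 2s)
(r₁, s₁) = (3, 3) − 0.01·(6, 6) = (2.94, 2.94)
(r₂, s₂) = (2.94, 2.94) − 0.01·(5.88, 5.88) = (2.8812, 2.8812)
(r₃, s₃) = (2.8812, 2.8812) − 0.01·(5.7624, 5.7624) = (2.823576, 2.823576)
s = 2.823576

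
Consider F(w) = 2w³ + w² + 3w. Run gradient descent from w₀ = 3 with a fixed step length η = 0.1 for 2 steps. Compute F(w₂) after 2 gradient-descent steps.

-1639.374820848

F′(w) = 6w² + 2w + 3
w₁ = 3 − 0.1·63 = -3.3
w₂ = -3.3 − 0.1·61.74 = -9.474
F(-9.474) = -1639.374820848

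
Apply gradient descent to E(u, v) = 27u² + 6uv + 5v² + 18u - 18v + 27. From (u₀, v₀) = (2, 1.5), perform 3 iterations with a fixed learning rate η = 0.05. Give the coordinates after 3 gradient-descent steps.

∇E = (54u + 6v + 18, 6u + 10v - 18)
(u₁, v₁) = (2, 1.5) − 0.05·(135, 9) = (-4.75, 1.05)
(u₂, v₂) = (-4.75, 1.05) − 0.05·(-232.2, -36) = (6.86, 2.85)
(u₃, v₃) = (6.86, 2.85) − 0.05·(405.54, 51.66) = (-13.417, 0.267)

(-13.417, 0.267)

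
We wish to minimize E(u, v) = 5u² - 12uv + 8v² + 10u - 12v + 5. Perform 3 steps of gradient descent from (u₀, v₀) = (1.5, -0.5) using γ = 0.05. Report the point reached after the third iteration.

(0.1675, 0.959)

∇E = (10u - 12v + 10, -12u + 16v - 12)
(u₁, v₁) = (1.5, -0.5) − 0.05·(31, -38) = (-0.05, 1.4)
(u₂, v₂) = (-0.05, 1.4) − 0.05·(-7.3, 11) = (0.315, 0.85)
(u₃, v₃) = (0.315, 0.85) − 0.05·(2.95, -2.18) = (0.1675, 0.959)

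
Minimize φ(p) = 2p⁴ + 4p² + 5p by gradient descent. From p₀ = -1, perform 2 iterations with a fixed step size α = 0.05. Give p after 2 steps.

φ′(p) = 8p³ + 8p + 5
p₁ = -1 − 0.05·(-11) = -0.45
p₂ = -0.45 − 0.05·0.671 = -0.48355

-0.48355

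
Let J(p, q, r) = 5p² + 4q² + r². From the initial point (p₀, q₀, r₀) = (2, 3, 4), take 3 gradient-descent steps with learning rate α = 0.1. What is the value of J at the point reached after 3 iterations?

∇J = (10p, 8q, 2r)
Step 1: at (2, 3, 4), ∇J = (20, 24, 8) → (2, 3, 4) − 0.1·(20, 24, 8) = (0, 0.6, 3.2)
Step 2: at (0, 0.6, 3.2), ∇J = (0, 4.8, 6.4) → (0, 0.6, 3.2) − 0.1·(0, 4.8, 6.4) = (0, 0.12, 2.56)
Step 3: at (0, 0.12, 2.56), ∇J = (0, 0.96, 5.12) → (0, 0.12, 2.56) − 0.1·(0, 0.96, 5.12) = (0, 0.024, 2.048)
J(0, 0.024, 2.048) = 4.196608

4.196608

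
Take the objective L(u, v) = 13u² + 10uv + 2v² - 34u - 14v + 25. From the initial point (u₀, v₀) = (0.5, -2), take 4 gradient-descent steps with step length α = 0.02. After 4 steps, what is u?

∇L = (26u + 10v - 34, 10u + 4v - 14)
Step 1: at (0.5, -2), ∇L = (-41, -17) → (0.5, -2) − 0.02·(-41, -17) = (1.32, -1.66)
Step 2: at (1.32, -1.66), ∇L = (-16.28, -7.44) → (1.32, -1.66) − 0.02·(-16.28, -7.44) = (1.6456, -1.5112)
Step 3: at (1.6456, -1.5112), ∇L = (-6.3264, -3.5888) → (1.6456, -1.5112) − 0.02·(-6.3264, -3.5888) = (1.772128, -1.439424)
Step 4: at (1.772128, -1.439424), ∇L = (-2.318912, -2.036416) → (1.772128, -1.439424) − 0.02·(-2.318912, -2.036416) = (1.81850624, -1.39869568)
u = 1.81850624

1.81850624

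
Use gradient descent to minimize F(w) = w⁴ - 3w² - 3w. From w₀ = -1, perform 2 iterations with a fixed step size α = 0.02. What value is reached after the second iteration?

-0.96230464

F′(w) = 4w³ - 6w - 3
Step 1: F′(-1) = -1; w₁ = -1 − 0.02·(-1) = -0.98
Step 2: F′(-0.98) = -0.884768; w₂ = -0.98 − 0.02·(-0.884768) = -0.96230464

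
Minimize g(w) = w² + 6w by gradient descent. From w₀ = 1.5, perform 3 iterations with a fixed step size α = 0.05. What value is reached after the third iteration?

g′(w) = 2w + 6
w₁ = 1.5 − 0.05·9 = 1.05
w₂ = 1.05 − 0.05·8.1 = 0.645
w₃ = 0.645 − 0.05·7.29 = 0.2805

0.2805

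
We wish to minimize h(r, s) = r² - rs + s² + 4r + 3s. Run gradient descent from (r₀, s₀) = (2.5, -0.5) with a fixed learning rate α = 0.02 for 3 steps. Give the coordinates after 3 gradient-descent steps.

∇h = (2r - s + 4, -r + 2s + 3)
Step 1: at (2.5, -0.5), ∇h = (9.5, -0.5) → (2.5, -0.5) − 0.02·(9.5, -0.5) = (2.31, -0.49)
Step 2: at (2.31, -0.49), ∇h = (9.11, -0.29) → (2.31, -0.49) − 0.02·(9.11, -0.29) = (2.1278, -0.4842)
Step 3: at (2.1278, -0.4842), ∇h = (8.7398, -0.0962) → (2.1278, -0.4842) − 0.02·(8.7398, -0.0962) = (1.953004, -0.482276)

(1.953004, -0.482276)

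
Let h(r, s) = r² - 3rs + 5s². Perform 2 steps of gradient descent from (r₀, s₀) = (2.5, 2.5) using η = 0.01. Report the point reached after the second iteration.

(2.54425, 2.16825)

∇h = (2r - 3s, -3r + 10s)
Step 1: at (2.5, 2.5), ∇h = (-2.5, 17.5) → (2.5, 2.5) − 0.01·(-2.5, 17.5) = (2.525, 2.325)
Step 2: at (2.525, 2.325), ∇h = (-1.925, 15.675) → (2.525, 2.325) − 0.01·(-1.925, 15.675) = (2.54425, 2.16825)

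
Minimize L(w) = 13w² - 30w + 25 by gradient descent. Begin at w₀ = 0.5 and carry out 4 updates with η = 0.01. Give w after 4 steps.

0.95778008

L′(w) = 26w - 30
Step 1: L′(0.5) = -17; w₁ = 0.5 − 0.01·(-17) = 0.67
Step 2: L′(0.67) = -12.58; w₂ = 0.67 − 0.01·(-12.58) = 0.7958
Step 3: L′(0.7958) = -9.3092; w₃ = 0.7958 − 0.01·(-9.3092) = 0.888892
Step 4: L′(0.888892) = -6.888808; w₄ = 0.888892 − 0.01·(-6.888808) = 0.95778008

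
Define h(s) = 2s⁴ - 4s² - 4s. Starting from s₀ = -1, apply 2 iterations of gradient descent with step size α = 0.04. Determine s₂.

h′(s) = 8s³ - 8s - 4
Step 1: h′(-1) = -4; s₁ = -1 − 0.04·(-4) = -0.84
Step 2: h′(-0.84) = -2.021632; s₂ = -0.84 − 0.04·(-2.021632) = -0.75913472

-0.75913472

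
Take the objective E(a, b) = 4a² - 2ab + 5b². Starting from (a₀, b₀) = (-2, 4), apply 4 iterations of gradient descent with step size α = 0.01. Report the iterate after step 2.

(-1.548, 3.1688)

∇E = (8a - 2b, -2a + 10b)
Step 1: at (-2, 4), ∇E = (-24, 44) → (-2, 4) − 0.01·(-24, 44) = (-1.76, 3.56)
Step 2: at (-1.76, 3.56), ∇E = (-21.2, 39.12) → (-1.76, 3.56) − 0.01·(-21.2, 39.12) = (-1.548, 3.1688)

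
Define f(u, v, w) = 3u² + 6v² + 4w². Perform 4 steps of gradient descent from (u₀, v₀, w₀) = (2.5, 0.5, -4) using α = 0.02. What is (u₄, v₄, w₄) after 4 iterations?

(1.4992384, 0.16681088, -1.99148544)

∇f = (6u, 12v, 8w)
Step 1: at (2.5, 0.5, -4), ∇f = (15, 6, -32) → (2.5, 0.5, -4) − 0.02·(15, 6, -32) = (2.2, 0.38, -3.36)
Step 2: at (2.2, 0.38, -3.36), ∇f = (13.2, 4.56, -26.88) → (2.2, 0.38, -3.36) − 0.02·(13.2, 4.56, -26.88) = (1.936, 0.2888, -2.8224)
Step 3: at (1.936, 0.2888, -2.8224), ∇f = (11.616, 3.4656, -22.5792) → (1.936, 0.2888, -2.8224) − 0.02·(11.616, 3.4656, -22.5792) = (1.70368, 0.219488, -2.370816)
Step 4: at (1.70368, 0.219488, -2.370816), ∇f = (10.22208, 2.633856, -18.966528) → (1.70368, 0.219488, -2.370816) − 0.02·(10.22208, 2.633856, -18.966528) = (1.4992384, 0.16681088, -1.99148544)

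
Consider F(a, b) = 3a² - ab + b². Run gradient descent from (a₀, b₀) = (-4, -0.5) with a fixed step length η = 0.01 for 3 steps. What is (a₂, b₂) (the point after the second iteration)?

∇F = (6a - b, -a + 2b)
(a₁, b₁) = (-4, -0.5) − 0.01·(-23.5, 3) = (-3.765, -0.53)
(a₂, b₂) = (-3.765, -0.53) − 0.01·(-22.06, 2.705) = (-3.5444, -0.55705)

(-3.5444, -0.55705)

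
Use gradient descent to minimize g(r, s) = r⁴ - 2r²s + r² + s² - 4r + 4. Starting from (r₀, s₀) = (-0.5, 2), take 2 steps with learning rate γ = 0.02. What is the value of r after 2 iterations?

∇g = (4r³ - 4rs + 2r - 4, -2r² + 2s)
Step 1: at (-0.5, 2), ∇g = (-1.5, 3.5) → (-0.5, 2) − 0.02·(-1.5, 3.5) = (-0.47, 1.93)
Step 2: at (-0.47, 1.93), ∇g = (-1.726892, 3.4182) → (-0.47, 1.93) − 0.02·(-1.726892, 3.4182) = (-0.43546216, 1.861636)
r = -0.43546216

-0.43546216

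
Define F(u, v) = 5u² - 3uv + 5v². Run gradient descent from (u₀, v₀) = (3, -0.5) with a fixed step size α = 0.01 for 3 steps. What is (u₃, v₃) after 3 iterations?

(2.1578265, -0.146934)

∇F = (10u - 3v, -3u + 10v)
(u₁, v₁) = (3, -0.5) − 0.01·(31.5, -14) = (2.685, -0.36)
(u₂, v₂) = (2.685, -0.36) − 0.01·(27.93, -11.655) = (2.4057, -0.24345)
(u₃, v₃) = (2.4057, -0.24345) − 0.01·(24.78735, -9.6516) = (2.1578265, -0.146934)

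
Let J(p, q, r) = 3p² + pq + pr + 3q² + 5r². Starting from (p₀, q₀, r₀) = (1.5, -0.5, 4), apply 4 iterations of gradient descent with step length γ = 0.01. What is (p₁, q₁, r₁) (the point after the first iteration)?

(1.375, -0.485, 3.585)

∇J = (6p + q + r, p + 6q, p + 10r)
Step 1: at (1.5, -0.5, 4), ∇J = (12.5, -1.5, 41.5) → (1.5, -0.5, 4) − 0.01·(12.5, -1.5, 41.5) = (1.375, -0.485, 3.585)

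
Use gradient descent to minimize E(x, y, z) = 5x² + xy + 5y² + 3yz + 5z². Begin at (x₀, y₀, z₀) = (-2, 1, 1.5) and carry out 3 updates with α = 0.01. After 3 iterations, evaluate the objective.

19.519603503125

∇E = (10x + y, x + 10y + 3z, 3y + 10z)
Step 1: at (-2, 1, 1.5), ∇E = (-19, 12.5, 18) → (-2, 1, 1.5) − 0.01·(-19, 12.5, 18) = (-1.81, 0.875, 1.32)
Step 2: at (-1.81, 0.875, 1.32), ∇E = (-17.225, 10.9, 15.825) → (-1.81, 0.875, 1.32) − 0.01·(-17.225, 10.9, 15.825) = (-1.63775, 0.766, 1.16175)
Step 3: at (-1.63775, 0.766, 1.16175), ∇E = (-15.6115, 9.5075, 13.9155) → (-1.63775, 0.766, 1.16175) − 0.01·(-15.6115, 9.5075, 13.9155) = (-1.481635, 0.670925, 1.022595)
E(-1.481635, 0.670925, 1.022595) = 19.519603503125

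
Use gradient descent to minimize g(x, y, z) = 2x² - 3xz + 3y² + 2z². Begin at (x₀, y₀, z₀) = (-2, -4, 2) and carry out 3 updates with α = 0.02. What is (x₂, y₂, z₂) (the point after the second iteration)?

(-1.4792, -3.0976, 1.4792)

∇g = (4x - 3z, 6y, -3x + 4z)
Step 1: at (-2, -4, 2), ∇g = (-14, -24, 14) → (-2, -4, 2) − 0.02·(-14, -24, 14) = (-1.72, -3.52, 1.72)
Step 2: at (-1.72, -3.52, 1.72), ∇g = (-12.04, -21.12, 12.04) → (-1.72, -3.52, 1.72) − 0.02·(-12.04, -21.12, 12.04) = (-1.4792, -3.0976, 1.4792)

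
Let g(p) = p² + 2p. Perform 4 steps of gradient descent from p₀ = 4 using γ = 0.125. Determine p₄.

0.58203125

g′(p) = 2p + 2
Step 1: g′(4) = 10; p₁ = 4 − 0.125·10 = 2.75
Step 2: g′(2.75) = 7.5; p₂ = 2.75 − 0.125·7.5 = 1.8125
Step 3: g′(1.8125) = 5.625; p₃ = 1.8125 − 0.125·5.625 = 1.109375
Step 4: g′(1.109375) = 4.21875; p₄ = 1.109375 − 0.125·4.21875 = 0.58203125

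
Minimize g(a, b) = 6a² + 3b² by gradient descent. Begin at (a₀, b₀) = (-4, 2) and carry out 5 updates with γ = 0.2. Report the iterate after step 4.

∇g = (12a, 6b)
(a₁, b₁) = (-4, 2) − 0.2·(-48, 12) = (5.6, -0.4)
(a₂, b₂) = (5.6, -0.4) − 0.2·(67.2, -2.4) = (-7.84, 0.08)
(a₃, b₃) = (-7.84, 0.08) − 0.2·(-94.08, 0.48) = (10.976, -0.016)
(a₄, b₄) = (10.976, -0.016) − 0.2·(131.712, -0.096) = (-15.3664, 0.0032)

(-15.3664, 0.0032)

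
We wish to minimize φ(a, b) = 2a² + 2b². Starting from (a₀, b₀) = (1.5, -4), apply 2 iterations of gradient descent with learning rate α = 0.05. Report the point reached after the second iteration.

∇φ = (4a, 4b)
(a₁, b₁) = (1.5, -4) − 0.05·(6, -16) = (1.2, -3.2)
(a₂, b₂) = (1.2, -3.2) − 0.05·(4.8, -12.8) = (0.96, -2.56)

(0.96, -2.56)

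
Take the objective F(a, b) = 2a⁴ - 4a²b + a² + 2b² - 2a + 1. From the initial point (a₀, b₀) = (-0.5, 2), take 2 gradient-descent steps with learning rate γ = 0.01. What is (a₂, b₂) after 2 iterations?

(-0.57997888, 1.864464)

∇F = (8a³ - 8ab + 2a - 2, -4a² + 4b)
(a₁, b₁) = (-0.5, 2) − 0.01·(4, 7) = (-0.54, 1.93)
(a₂, b₂) = (-0.54, 1.93) − 0.01·(3.997888, 6.5536) = (-0.57997888, 1.864464)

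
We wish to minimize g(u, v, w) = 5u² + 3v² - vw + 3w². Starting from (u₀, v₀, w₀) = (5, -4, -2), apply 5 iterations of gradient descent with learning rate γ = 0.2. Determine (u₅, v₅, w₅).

(-5, 0.01024, -0.01024)

∇g = (10u, 6v - w, -v + 6w)
Step 1: at (5, -4, -2), ∇g = (50, -22, -8) → (5, -4, -2) − 0.2·(50, -22, -8) = (-5, 0.4, -0.4)
Step 2: at (-5, 0.4, -0.4), ∇g = (-50, 2.8, -2.8) → (-5, 0.4, -0.4) − 0.2·(-50, 2.8, -2.8) = (5, -0.16, 0.16)
Step 3: at (5, -0.16, 0.16), ∇g = (50, -1.12, 1.12) → (5, -0.16, 0.16) − 0.2·(50, -1.12, 1.12) = (-5, 0.064, -0.064)
Step 4: at (-5, 0.064, -0.064), ∇g = (-50, 0.448, -0.448) → (-5, 0.064, -0.064) − 0.2·(-50, 0.448, -0.448) = (5, -0.0256, 0.0256)
Step 5: at (5, -0.0256, 0.0256), ∇g = (50, -0.1792, 0.1792) → (5, -0.0256, 0.0256) − 0.2·(50, -0.1792, 0.1792) = (-5, 0.01024, -0.01024)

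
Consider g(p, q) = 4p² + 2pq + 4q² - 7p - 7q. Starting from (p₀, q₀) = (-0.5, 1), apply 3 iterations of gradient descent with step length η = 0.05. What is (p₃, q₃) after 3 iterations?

(0.3865, 0.901)

∇g = (8p + 2q - 7, 2p + 8q - 7)
Step 1: at (-0.5, 1), ∇g = (-9, 0) → (-0.5, 1) − 0.05·(-9, 0) = (-0.05, 1)
Step 2: at (-0.05, 1), ∇g = (-5.4, 0.9) → (-0.05, 1) − 0.05·(-5.4, 0.9) = (0.22, 0.955)
Step 3: at (0.22, 0.955), ∇g = (-3.33, 1.08) → (0.22, 0.955) − 0.05·(-3.33, 1.08) = (0.3865, 0.901)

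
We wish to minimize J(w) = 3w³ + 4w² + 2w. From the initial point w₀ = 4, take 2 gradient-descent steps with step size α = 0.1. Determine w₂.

J′(w) = 9w² + 8w + 2
Step 1: J′(4) = 178; w₁ = 4 − 0.1·178 = -13.8
Step 2: J′(-13.8) = 1605.56; w₂ = -13.8 − 0.1·1605.56 = -174.356

-174.356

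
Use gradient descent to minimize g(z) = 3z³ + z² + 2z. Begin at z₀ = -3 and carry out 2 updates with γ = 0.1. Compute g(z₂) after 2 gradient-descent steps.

g′(z) = 9z² + 2z + 2
z₁ = -3 − 0.1·77 = -10.7
z₂ = -10.7 − 0.1·1011.01 = -111.801
g(-111.801) = -4180081.728565203

-4180081.728565203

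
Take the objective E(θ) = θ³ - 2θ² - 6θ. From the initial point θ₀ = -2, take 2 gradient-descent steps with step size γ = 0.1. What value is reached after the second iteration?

E′(θ) = 3θ² - 4θ - 6
θ₁ = -2 − 0.1·14 = -3.4
θ₂ = -3.4 − 0.1·42.28 = -7.628

-7.628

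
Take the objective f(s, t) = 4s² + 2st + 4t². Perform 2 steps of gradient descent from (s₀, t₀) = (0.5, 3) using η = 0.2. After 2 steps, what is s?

∇f = (8s + 2t, 2s + 8t)
Step 1: at (0.5, 3), ∇f = (10, 25) → (0.5, 3) − 0.2·(10, 25) = (-1.5, -2)
Step 2: at (-1.5, -2), ∇f = (-16, -19) → (-1.5, -2) − 0.2·(-16, -19) = (1.7, 1.8)
s = 1.7

1.7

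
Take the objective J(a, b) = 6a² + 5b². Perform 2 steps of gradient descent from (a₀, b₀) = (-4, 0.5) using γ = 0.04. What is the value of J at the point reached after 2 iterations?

∇J = (12a, 10b)
(a₁, b₁) = (-4, 0.5) − 0.04·(-48, 5) = (-2.08, 0.3)
(a₂, b₂) = (-2.08, 0.3) − 0.04·(-24.96, 3) = (-1.0816, 0.18)
J(-1.0816, 0.18) = 7.18115136

7.18115136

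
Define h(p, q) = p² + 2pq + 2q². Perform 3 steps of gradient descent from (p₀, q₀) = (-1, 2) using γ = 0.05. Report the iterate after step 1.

∇h = (2p + 2q, 2p + 4q)
Step 1: at (-1, 2), ∇h = (2, 6) → (-1, 2) − 0.05·(2, 6) = (-1.1, 1.7)

(-1.1, 1.7)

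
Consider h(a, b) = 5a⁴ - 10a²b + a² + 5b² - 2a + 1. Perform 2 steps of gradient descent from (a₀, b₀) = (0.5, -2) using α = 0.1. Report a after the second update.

7.03925

∇h = (20a³ - 20ab + 2a - 2, -10a² + 10b)
Step 1: at (0.5, -2), ∇h = (21.5, -22.5) → (0.5, -2) − 0.1·(21.5, -22.5) = (-1.65, 0.25)
Step 2: at (-1.65, 0.25), ∇h = (-86.8925, -24.725) → (-1.65, 0.25) − 0.1·(-86.8925, -24.725) = (7.03925, 2.7225)
a = 7.03925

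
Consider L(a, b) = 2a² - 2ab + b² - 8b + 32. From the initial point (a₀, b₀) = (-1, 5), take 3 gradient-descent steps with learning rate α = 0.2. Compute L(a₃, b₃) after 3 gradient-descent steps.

3.790912

∇L = (4a - 2b, -2a + 2b - 8)
Step 1: at (-1, 5), ∇L = (-14, 4) → (-1, 5) − 0.2·(-14, 4) = (1.8, 4.2)
Step 2: at (1.8, 4.2), ∇L = (-1.2, -3.2) → (1.8, 4.2) − 0.2·(-1.2, -3.2) = (2.04, 4.84)
Step 3: at (2.04, 4.84), ∇L = (-1.52, -2.4) → (2.04, 4.84) − 0.2·(-1.52, -2.4) = (2.344, 5.32)
L(2.344, 5.32) = 3.790912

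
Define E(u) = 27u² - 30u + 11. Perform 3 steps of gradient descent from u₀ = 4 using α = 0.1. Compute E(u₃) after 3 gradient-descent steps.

2324441.871872

E′(u) = 54u - 30
Step 1: E′(4) = 186; u₁ = 4 − 0.1·186 = -14.6
Step 2: E′(-14.6) = -818.4; u₂ = -14.6 − 0.1·(-818.4) = 67.24
Step 3: E′(67.24) = 3600.96; u₃ = 67.24 − 0.1·3600.96 = -292.856
E(-292.856) = 2324441.871872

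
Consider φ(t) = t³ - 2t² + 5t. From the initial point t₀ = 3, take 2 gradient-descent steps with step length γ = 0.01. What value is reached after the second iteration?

φ′(t) = 3t² - 4t + 5
t₁ = 3 − 0.01·20 = 2.8
t₂ = 2.8 − 0.01·17.32 = 2.6268

2.6268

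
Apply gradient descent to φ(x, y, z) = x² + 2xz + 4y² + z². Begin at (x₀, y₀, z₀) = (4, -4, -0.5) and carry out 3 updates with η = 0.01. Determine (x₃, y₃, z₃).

∇φ = (2x + 2z, 8y, 2x + 2z)
Step 1: at (4, -4, -0.5), ∇φ = (7, -32, 7) → (4, -4, -0.5) − 0.01·(7, -32, 7) = (3.93, -3.68, -0.57)
Step 2: at (3.93, -3.68, -0.57), ∇φ = (6.72, -29.44, 6.72) → (3.93, -3.68, -0.57) − 0.01·(6.72, -29.44, 6.72) = (3.8628, -3.3856, -0.6372)
Step 3: at (3.8628, -3.3856, -0.6372), ∇φ = (6.4512, -27.0848, 6.4512) → (3.8628, -3.3856, -0.6372) − 0.01·(6.4512, -27.0848, 6.4512) = (3.798288, -3.114752, -0.701712)

(3.798288, -3.114752, -0.701712)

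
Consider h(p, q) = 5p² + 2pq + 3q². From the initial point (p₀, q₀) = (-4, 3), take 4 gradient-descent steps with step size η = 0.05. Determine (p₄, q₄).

(-0.6016, 1.158)

∇h = (10p + 2q, 2p + 6q)
(p₁, q₁) = (-4, 3) − 0.05·(-34, 10) = (-2.3, 2.5)
(p₂, q₂) = (-2.3, 2.5) − 0.05·(-18, 10.4) = (-1.4, 1.98)
(p₃, q₃) = (-1.4, 1.98) − 0.05·(-10.04, 9.08) = (-0.898, 1.526)
(p₄, q₄) = (-0.898, 1.526) − 0.05·(-5.928, 7.36) = (-0.6016, 1.158)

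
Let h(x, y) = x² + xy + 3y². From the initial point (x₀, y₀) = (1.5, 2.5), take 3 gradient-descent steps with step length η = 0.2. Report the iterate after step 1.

(0.4, -0.8)

∇h = (2x + y, x + 6y)
(x₁, y₁) = (1.5, 2.5) − 0.2·(5.5, 16.5) = (0.4, -0.8)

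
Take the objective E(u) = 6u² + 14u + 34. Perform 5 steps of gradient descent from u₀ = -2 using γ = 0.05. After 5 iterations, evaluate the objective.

E′(u) = 12u + 14
Step 1: E′(-2) = -10; u₁ = -2 − 0.05·(-10) = -1.5
Step 2: E′(-1.5) = -4; u₂ = -1.5 − 0.05·(-4) = -1.3
Step 3: E′(-1.3) = -1.6; u₃ = -1.3 − 0.05·(-1.6) = -1.22
Step 4: E′(-1.22) = -0.64; u₄ = -1.22 − 0.05·(-0.64) = -1.188
Step 5: E′(-1.188) = -0.256; u₅ = -1.188 − 0.05·(-0.256) = -1.1752
E(-1.1752) = 25.83377024

25.83377024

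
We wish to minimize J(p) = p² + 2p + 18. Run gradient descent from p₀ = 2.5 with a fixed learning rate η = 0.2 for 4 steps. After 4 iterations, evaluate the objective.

17.20575296

J′(p) = 2p + 2
p₁ = 2.5 − 0.2·7 = 1.1
p₂ = 1.1 − 0.2·4.2 = 0.26
p₃ = 0.26 − 0.2·2.52 = -0.244
p₄ = -0.244 − 0.2·1.512 = -0.5464
J(-0.5464) = 17.20575296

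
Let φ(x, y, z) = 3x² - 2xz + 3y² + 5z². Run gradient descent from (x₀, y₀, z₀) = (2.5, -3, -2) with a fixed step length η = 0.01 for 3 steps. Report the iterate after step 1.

∇φ = (6x - 2z, 6y, -2x + 10z)
Step 1: at (2.5, -3, -2), ∇φ = (19, -18, -25) → (2.5, -3, -2) − 0.01·(19, -18, -25) = (2.31, -2.82, -1.75)

(2.31, -2.82, -1.75)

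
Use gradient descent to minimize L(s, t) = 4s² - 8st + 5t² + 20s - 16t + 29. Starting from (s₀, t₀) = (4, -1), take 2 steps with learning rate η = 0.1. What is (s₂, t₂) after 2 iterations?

(1.44, 0)

∇L = (8s - 8t + 20, -8s + 10t - 16)
(s₁, t₁) = (4, -1) − 0.1·(60, -58) = (-2, 4.8)
(s₂, t₂) = (-2, 4.8) − 0.1·(-34.4, 48) = (1.44, 0)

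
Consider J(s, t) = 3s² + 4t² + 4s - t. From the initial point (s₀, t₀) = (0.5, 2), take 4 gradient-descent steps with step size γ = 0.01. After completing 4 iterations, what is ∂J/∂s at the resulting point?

5.46524272

∇J = (6s + 4, 8t - 1)
(s₁, t₁) = (0.5, 2) − 0.01·(7, 15) = (0.43, 1.85)
(s₂, t₂) = (0.43, 1.85) − 0.01·(6.58, 13.8) = (0.3642, 1.712)
(s₃, t₃) = (0.3642, 1.712) − 0.01·(6.1852, 12.696) = (0.302348, 1.58504)
(s₄, t₄) = (0.302348, 1.58504) − 0.01·(5.814088, 11.68032) = (0.24420712, 1.4682368)
∂J/∂s at (0.24420712, 1.4682368) = 5.46524272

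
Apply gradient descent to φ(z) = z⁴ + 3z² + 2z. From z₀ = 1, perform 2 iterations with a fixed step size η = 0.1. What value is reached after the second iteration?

φ′(z) = 4z³ + 6z + 2
Step 1: φ′(1) = 12; z₁ = 1 − 0.1·12 = -0.2
Step 2: φ′(-0.2) = 0.768; z₂ = -0.2 − 0.1·0.768 = -0.2768

-0.2768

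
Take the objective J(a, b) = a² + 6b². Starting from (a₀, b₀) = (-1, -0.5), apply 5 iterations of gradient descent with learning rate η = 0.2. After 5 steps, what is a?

-0.07776

∇J = (2a, 12b)
Step 1: at (-1, -0.5), ∇J = (-2, -6) → (-1, -0.5) − 0.2·(-2, -6) = (-0.6, 0.7)
Step 2: at (-0.6, 0.7), ∇J = (-1.2, 8.4) → (-0.6, 0.7) − 0.2·(-1.2, 8.4) = (-0.36, -0.98)
Step 3: at (-0.36, -0.98), ∇J = (-0.72, -11.76) → (-0.36, -0.98) − 0.2·(-0.72, -11.76) = (-0.216, 1.372)
Step 4: at (-0.216, 1.372), ∇J = (-0.432, 16.464) → (-0.216, 1.372) − 0.2·(-0.432, 16.464) = (-0.1296, -1.9208)
Step 5: at (-0.1296, -1.9208), ∇J = (-0.2592, -23.0496) → (-0.1296, -1.9208) − 0.2·(-0.2592, -23.0496) = (-0.07776, 2.68912)
a = -0.07776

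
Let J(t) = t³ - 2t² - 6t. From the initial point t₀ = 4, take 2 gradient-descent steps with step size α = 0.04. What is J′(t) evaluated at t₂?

4.139092385792

J′(t) = 3t² - 4t - 6
t₁ = 4 − 0.04·26 = 2.96
t₂ = 2.96 − 0.04·8.4448 = 2.622208
J′(t) at (2.622208) = 4.139092385792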